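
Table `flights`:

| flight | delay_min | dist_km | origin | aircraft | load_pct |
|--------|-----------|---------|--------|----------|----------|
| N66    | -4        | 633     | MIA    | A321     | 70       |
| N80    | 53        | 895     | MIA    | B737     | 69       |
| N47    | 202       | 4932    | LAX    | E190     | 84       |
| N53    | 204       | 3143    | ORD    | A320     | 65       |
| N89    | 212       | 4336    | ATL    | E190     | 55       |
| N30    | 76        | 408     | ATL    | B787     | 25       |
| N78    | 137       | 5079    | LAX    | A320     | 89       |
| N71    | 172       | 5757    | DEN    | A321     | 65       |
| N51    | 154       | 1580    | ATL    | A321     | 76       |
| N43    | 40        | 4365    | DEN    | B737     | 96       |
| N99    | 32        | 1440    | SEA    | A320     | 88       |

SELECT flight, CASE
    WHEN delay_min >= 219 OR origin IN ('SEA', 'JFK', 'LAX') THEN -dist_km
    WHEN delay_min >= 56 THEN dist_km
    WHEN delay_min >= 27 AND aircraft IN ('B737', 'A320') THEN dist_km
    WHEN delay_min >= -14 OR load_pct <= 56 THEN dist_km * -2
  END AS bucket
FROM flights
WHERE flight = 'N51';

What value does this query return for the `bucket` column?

flight = N51: delay_min=154, dist_km=1580, origin=ATL, aircraft=A321, load_pct=76.
delay_min >= 219 OR origin IN ('SEA', 'JFK', 'LAX') → false
delay_min >= 56 → true → 1580

1580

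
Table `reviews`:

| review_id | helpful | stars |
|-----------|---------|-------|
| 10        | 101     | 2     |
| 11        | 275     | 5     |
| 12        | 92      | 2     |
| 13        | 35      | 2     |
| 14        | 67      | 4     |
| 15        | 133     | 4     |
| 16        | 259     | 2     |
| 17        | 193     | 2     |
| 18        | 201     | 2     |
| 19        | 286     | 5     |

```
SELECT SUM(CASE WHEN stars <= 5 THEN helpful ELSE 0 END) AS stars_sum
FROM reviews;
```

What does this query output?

1642

review_id=10: ✓ → 101
review_id=11: ✓ → 275
review_id=12: ✓ → 92
review_id=13: ✓ → 35
review_id=14: ✓ → 67
review_id=15: ✓ → 133
review_id=16: ✓ → 259
review_id=17: ✓ → 193
review_id=18: ✓ → 201
review_id=19: ✓ → 286
stars_sum = 101 + 275 + 92 + 35 + 67 + 133 + 259 + 193 + 201 + 286 = 1642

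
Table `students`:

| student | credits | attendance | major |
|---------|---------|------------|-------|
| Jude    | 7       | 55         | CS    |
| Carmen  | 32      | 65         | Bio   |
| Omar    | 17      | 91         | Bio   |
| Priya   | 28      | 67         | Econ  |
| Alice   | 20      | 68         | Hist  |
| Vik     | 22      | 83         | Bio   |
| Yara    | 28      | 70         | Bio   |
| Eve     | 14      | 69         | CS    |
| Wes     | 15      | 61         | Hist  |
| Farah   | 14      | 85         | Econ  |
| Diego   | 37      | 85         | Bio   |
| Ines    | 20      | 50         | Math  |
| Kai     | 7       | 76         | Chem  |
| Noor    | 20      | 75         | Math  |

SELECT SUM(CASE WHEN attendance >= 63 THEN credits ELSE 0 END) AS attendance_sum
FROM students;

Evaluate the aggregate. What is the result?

239

student=Jude: ✗
student=Carmen: ✓ → 32
student=Omar: ✓ → 17
student=Priya: ✓ → 28
student=Alice: ✓ → 20
student=Vik: ✓ → 22
student=Yara: ✓ → 28
student=Eve: ✓ → 14
student=Wes: ✗
student=Farah: ✓ → 14
student=Diego: ✓ → 37
student=Ines: ✗
student=Kai: ✓ → 7
student=Noor: ✓ → 20
attendance_sum = 32 + 17 + 28 + 20 + 22 + 28 + 14 + 14 + 37 + 7 + 20 = 239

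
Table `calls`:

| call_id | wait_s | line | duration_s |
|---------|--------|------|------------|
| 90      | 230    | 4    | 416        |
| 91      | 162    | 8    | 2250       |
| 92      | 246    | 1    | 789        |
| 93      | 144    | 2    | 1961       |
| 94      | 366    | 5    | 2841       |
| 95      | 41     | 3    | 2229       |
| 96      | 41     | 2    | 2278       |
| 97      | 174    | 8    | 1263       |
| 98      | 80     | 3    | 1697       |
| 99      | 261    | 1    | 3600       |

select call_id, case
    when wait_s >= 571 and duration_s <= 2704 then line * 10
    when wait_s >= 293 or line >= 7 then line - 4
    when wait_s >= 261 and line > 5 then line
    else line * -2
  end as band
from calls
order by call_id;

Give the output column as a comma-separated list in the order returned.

call_id=90: ELSE → -8
call_id=91: wait_s >= 293 or line >= 7 → 4
call_id=92: ELSE → -2
call_id=93: ELSE → -4
call_id=94: wait_s >= 293 or line >= 7 → 1
call_id=95: ELSE → -6
call_id=96: ELSE → -4
call_id=97: wait_s >= 293 or line >= 7 → 4
call_id=98: ELSE → -6
call_id=99: ELSE → -2

-8, 4, -2, -4, 1, -6, -4, 4, -6, -2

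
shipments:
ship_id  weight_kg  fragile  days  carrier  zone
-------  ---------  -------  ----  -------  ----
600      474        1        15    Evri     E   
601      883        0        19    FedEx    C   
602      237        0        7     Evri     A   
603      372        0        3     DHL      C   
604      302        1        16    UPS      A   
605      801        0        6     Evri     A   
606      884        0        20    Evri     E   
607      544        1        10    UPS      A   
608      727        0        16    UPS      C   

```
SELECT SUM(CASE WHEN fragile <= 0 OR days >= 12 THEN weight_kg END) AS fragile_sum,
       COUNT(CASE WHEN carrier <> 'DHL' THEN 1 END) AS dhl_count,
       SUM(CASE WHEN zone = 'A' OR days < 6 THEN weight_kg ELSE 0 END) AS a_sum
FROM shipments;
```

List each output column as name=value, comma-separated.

fragile_sum=4680, dhl_count=8, a_sum=2256

[fragile_sum: fragile <= 0 OR days >= 12]
ship_id=600: ✓ → 474
ship_id=601: ✓ → 883
ship_id=602: ✓ → 237
ship_id=603: ✓ → 372
ship_id=604: ✓ → 302
ship_id=605: ✓ → 801
ship_id=606: ✓ → 884
ship_id=607: ✗
ship_id=608: ✓ → 727
fragile_sum = 474 + 883 + 237 + 372 + 302 + 801 + 884 + 727 = 4680
—
[dhl_count: carrier <> 'DHL']
ship_id=600: ✓ → 1
ship_id=601: ✓ → 1
ship_id=602: ✓ → 1
ship_id=603: ✗
ship_id=604: ✓ → 1
ship_id=605: ✓ → 1
ship_id=606: ✓ → 1
ship_id=607: ✓ → 1
ship_id=608: ✓ → 1
dhl_count = COUNT(1, 1, 1, 1, 1, 1, 1, 1) = 8
—
[a_sum: zone = 'A' OR days < 6]
ship_id=600: ✗
ship_id=601: ✗
ship_id=602: ✓ → 237
ship_id=603: ✓ → 372
ship_id=604: ✓ → 302
ship_id=605: ✓ → 801
ship_id=606: ✗
ship_id=607: ✓ → 544
ship_id=608: ✗
a_sum = 237 + 372 + 302 + 801 + 544 = 2256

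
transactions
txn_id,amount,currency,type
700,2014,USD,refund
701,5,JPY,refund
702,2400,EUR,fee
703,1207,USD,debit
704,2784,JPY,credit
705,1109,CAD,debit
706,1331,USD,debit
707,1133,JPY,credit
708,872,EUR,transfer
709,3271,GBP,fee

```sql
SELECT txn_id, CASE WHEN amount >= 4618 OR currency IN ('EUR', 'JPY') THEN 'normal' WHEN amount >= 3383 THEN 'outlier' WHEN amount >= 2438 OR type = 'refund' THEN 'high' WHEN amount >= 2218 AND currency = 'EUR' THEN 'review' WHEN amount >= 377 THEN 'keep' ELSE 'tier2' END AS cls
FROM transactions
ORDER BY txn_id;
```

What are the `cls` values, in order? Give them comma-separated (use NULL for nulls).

txn_id=700: amount >= 2438 OR type = 'refund' → high
txn_id=701: amount >= 4618 OR currency IN ('EUR', 'JPY') → normal
txn_id=702: amount >= 4618 OR currency IN ('EUR', 'JPY') → normal
txn_id=703: amount >= 377 → keep
txn_id=704: amount >= 4618 OR currency IN ('EUR', 'JPY') → normal
txn_id=705: amount >= 377 → keep
txn_id=706: amount >= 377 → keep
txn_id=707: amount >= 4618 OR currency IN ('EUR', 'JPY') → normal
txn_id=708: amount >= 4618 OR currency IN ('EUR', 'JPY') → normal
txn_id=709: amount >= 2438 OR type = 'refund' → high

high, normal, normal, keep, normal, keep, keep, normal, normal, high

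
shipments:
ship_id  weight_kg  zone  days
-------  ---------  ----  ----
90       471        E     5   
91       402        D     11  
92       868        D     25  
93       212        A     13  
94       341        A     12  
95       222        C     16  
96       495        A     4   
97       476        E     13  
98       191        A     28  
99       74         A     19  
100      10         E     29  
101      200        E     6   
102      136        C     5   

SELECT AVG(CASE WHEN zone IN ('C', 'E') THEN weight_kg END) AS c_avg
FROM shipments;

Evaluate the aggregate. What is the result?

252.5

ship_id=90: ✓ → 471
ship_id=91: ✗
ship_id=92: ✗
ship_id=93: ✗
ship_id=94: ✗
ship_id=95: ✓ → 222
ship_id=96: ✗
ship_id=97: ✓ → 476
ship_id=98: ✗
ship_id=99: ✗
ship_id=100: ✓ → 10
ship_id=101: ✓ → 200
ship_id=102: ✓ → 136
c_avg = (471 + 222 + 476 + 10 + 200 + 136) / 6 = 252.5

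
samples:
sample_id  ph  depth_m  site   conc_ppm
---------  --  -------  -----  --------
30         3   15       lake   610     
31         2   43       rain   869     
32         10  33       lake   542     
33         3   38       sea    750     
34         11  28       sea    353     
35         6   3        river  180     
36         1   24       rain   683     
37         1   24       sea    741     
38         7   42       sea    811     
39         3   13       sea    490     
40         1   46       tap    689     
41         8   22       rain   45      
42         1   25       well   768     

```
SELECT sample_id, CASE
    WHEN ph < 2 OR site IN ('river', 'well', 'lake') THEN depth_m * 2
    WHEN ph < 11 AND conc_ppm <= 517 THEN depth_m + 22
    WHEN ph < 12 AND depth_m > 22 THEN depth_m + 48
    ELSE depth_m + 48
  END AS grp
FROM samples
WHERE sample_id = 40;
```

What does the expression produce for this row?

sample_id = 40: ph=1, depth_m=46, site=tap, conc_ppm=689.
ph < 2 OR site IN ('river', 'well', 'lake') → true → 92

92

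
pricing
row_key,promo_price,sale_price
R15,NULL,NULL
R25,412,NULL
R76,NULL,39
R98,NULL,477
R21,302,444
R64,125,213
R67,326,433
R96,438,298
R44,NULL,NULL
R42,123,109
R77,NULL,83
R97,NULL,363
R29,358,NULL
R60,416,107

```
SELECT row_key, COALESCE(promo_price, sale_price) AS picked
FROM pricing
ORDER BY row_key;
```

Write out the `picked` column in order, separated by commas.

NULL, 302, 412, 358, 123, NULL, 416, 125, 326, 39, 83, 438, 363, 477

row_key=R15: promo_price=NULL, sale_price=NULL (all NULL) → NULL
row_key=R21: promo_price=302 → 302
row_key=R25: promo_price=412 → 412
row_key=R29: promo_price=358 → 358
row_key=R42: promo_price=123 → 123
row_key=R44: promo_price=NULL, sale_price=NULL (all NULL) → NULL
row_key=R60: promo_price=416 → 416
row_key=R64: promo_price=125 → 125
row_key=R67: promo_price=326 → 326
row_key=R76: promo_price=NULL, sale_price=39 → 39
row_key=R77: promo_price=NULL, sale_price=83 → 83
row_key=R96: promo_price=438 → 438
row_key=R97: promo_price=NULL, sale_price=363 → 363
row_key=R98: promo_price=NULL, sale_price=477 → 477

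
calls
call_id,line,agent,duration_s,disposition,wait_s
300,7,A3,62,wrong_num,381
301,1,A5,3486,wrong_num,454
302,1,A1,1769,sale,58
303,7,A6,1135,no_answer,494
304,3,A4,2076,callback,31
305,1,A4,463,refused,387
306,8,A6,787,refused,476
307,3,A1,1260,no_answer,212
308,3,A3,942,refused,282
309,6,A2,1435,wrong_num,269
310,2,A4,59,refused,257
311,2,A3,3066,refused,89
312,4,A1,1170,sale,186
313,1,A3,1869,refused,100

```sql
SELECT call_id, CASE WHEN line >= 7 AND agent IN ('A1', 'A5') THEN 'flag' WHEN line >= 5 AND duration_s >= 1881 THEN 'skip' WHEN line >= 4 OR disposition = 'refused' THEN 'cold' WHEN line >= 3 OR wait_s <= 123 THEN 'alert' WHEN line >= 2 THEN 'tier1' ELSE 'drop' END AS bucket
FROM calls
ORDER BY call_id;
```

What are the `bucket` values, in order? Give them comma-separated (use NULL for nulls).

cold, drop, alert, cold, alert, cold, cold, alert, cold, cold, cold, cold, cold, cold

call_id=300: line >= 4 OR disposition = 'refused' → cold
call_id=301: ELSE → drop
call_id=302: line >= 3 OR wait_s <= 123 → alert
call_id=303: line >= 4 OR disposition = 'refused' → cold
call_id=304: line >= 3 OR wait_s <= 123 → alert
call_id=305: line >= 4 OR disposition = 'refused' → cold
call_id=306: line >= 4 OR disposition = 'refused' → cold
call_id=307: line >= 3 OR wait_s <= 123 → alert
call_id=308: line >= 4 OR disposition = 'refused' → cold
call_id=309: line >= 4 OR disposition = 'refused' → cold
call_id=310: line >= 4 OR disposition = 'refused' → cold
call_id=311: line >= 4 OR disposition = 'refused' → cold
call_id=312: line >= 4 OR disposition = 'refused' → cold
call_id=313: line >= 4 OR disposition = 'refused' → cold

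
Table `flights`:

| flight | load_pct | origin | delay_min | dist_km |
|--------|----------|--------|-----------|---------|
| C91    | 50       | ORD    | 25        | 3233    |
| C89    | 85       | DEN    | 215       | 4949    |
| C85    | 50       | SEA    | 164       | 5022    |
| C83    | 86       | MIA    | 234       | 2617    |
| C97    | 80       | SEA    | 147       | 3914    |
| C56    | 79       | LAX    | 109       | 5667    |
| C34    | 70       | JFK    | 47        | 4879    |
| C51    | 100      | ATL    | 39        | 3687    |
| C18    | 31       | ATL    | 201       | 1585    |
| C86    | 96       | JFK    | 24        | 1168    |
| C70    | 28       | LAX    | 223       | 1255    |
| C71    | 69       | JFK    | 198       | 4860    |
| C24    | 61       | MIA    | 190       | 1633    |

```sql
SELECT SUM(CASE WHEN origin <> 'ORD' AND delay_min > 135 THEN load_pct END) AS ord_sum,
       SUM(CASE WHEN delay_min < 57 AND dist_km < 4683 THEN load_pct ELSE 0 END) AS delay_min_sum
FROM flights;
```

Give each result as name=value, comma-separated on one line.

[ord_sum: origin <> 'ORD' AND delay_min > 135]
flight=C91: ✗
flight=C89: ✓ → 85
flight=C85: ✓ → 50
flight=C83: ✓ → 86
flight=C97: ✓ → 80
flight=C56: ✗
flight=C34: ✗
flight=C51: ✗
flight=C18: ✓ → 31
flight=C86: ✗
flight=C70: ✓ → 28
flight=C71: ✓ → 69
flight=C24: ✓ → 61
ord_sum = 85 + 50 + 86 + 80 + 31 + 28 + 69 + 61 = 490
—
[delay_min_sum: delay_min < 57 AND dist_km < 4683]
flight=C91: ✓ → 50
flight=C89: ✗
flight=C85: ✗
flight=C83: ✗
flight=C97: ✗
flight=C56: ✗
flight=C34: ✗
flight=C51: ✓ → 100
flight=C18: ✗
flight=C86: ✓ → 96
flight=C70: ✗
flight=C71: ✗
flight=C24: ✗
delay_min_sum = 50 + 100 + 96 = 246

ord_sum=490, delay_min_sum=246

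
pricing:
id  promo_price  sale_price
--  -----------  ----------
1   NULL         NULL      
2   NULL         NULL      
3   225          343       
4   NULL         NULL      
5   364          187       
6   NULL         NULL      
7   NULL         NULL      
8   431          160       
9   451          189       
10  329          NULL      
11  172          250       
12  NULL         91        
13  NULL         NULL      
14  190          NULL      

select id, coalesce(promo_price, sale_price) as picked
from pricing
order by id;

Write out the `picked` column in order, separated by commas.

NULL, NULL, 225, NULL, 364, NULL, NULL, 431, 451, 329, 172, 91, NULL, 190

id=1: promo_price=NULL, sale_price=NULL (all NULL) → NULL
id=2: promo_price=NULL, sale_price=NULL (all NULL) → NULL
id=3: promo_price=225 → 225
id=4: promo_price=NULL, sale_price=NULL (all NULL) → NULL
id=5: promo_price=364 → 364
id=6: promo_price=NULL, sale_price=NULL (all NULL) → NULL
id=7: promo_price=NULL, sale_price=NULL (all NULL) → NULL
id=8: promo_price=431 → 431
id=9: promo_price=451 → 451
id=10: promo_price=329 → 329
id=11: promo_price=172 → 172
id=12: promo_price=NULL, sale_price=91 → 91
id=13: promo_price=NULL, sale_price=NULL (all NULL) → NULL
id=14: promo_price=190 → 190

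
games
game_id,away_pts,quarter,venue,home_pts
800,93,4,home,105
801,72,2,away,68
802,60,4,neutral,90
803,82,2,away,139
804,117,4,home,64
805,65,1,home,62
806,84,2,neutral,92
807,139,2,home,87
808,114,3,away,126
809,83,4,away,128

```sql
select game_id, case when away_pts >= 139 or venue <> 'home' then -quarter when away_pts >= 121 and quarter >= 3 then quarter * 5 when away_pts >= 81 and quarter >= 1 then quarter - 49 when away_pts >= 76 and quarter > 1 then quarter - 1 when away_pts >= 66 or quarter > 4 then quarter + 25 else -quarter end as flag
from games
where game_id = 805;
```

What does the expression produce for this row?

game_id = 805: away_pts=65, quarter=1, venue=home, home_pts=62.
away_pts >= 139 or venue <> 'home' → false
away_pts >= 121 and quarter >= 3 → false
away_pts >= 81 and quarter >= 1 → false
away_pts >= 76 and quarter > 1 → false
away_pts >= 66 or quarter > 4 → false
No prior WHEN matched → ELSE → -1

-1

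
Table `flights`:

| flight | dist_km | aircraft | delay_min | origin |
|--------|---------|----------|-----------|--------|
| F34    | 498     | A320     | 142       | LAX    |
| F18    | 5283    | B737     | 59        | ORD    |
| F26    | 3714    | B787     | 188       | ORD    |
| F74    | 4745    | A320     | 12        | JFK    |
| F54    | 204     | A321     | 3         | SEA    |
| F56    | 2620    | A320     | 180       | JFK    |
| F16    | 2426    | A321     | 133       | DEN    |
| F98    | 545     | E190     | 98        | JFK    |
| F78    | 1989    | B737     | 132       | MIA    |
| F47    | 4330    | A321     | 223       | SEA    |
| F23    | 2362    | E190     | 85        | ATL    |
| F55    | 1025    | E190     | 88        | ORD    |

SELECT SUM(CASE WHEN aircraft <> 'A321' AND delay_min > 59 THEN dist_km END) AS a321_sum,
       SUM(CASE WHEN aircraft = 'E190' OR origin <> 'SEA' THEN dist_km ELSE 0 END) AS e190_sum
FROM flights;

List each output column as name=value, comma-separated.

a321_sum=12753, e190_sum=25207

[a321_sum: aircraft <> 'A321' AND delay_min > 59]
flight=F34: ✓ → 498
flight=F18: ✗
flight=F26: ✓ → 3714
flight=F74: ✗
flight=F54: ✗
flight=F56: ✓ → 2620
flight=F16: ✗
flight=F98: ✓ → 545
flight=F78: ✓ → 1989
flight=F47: ✗
flight=F23: ✓ → 2362
flight=F55: ✓ → 1025
a321_sum = 498 + 3714 + 2620 + 545 + 1989 + 2362 + 1025 = 12753
—
[e190_sum: aircraft = 'E190' OR origin <> 'SEA']
flight=F34: ✓ → 498
flight=F18: ✓ → 5283
flight=F26: ✓ → 3714
flight=F74: ✓ → 4745
flight=F54: ✗
flight=F56: ✓ → 2620
flight=F16: ✓ → 2426
flight=F98: ✓ → 545
flight=F78: ✓ → 1989
flight=F47: ✗
flight=F23: ✓ → 2362
flight=F55: ✓ → 1025
e190_sum = 498 + 5283 + 3714 + 4745 + 2620 + 2426 + 545 + 1989 + 2362 + 1025 = 25207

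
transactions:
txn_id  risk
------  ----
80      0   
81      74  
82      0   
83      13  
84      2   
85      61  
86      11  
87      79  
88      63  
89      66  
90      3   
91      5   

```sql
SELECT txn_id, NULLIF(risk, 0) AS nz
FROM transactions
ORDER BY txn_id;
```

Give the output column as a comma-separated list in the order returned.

txn_id=80: risk=0 vs 0: equal → NULL
txn_id=81: risk=74 vs 0: differ → 74
txn_id=82: risk=0 vs 0: equal → NULL
txn_id=83: risk=13 vs 0: differ → 13
txn_id=84: risk=2 vs 0: differ → 2
txn_id=85: risk=61 vs 0: differ → 61
txn_id=86: risk=11 vs 0: differ → 11
txn_id=87: risk=79 vs 0: differ → 79
txn_id=88: risk=63 vs 0: differ → 63
txn_id=89: risk=66 vs 0: differ → 66
txn_id=90: risk=3 vs 0: differ → 3
txn_id=91: risk=5 vs 0: differ → 5

NULL, 74, NULL, 13, 2, 61, 11, 79, 63, 66, 3, 5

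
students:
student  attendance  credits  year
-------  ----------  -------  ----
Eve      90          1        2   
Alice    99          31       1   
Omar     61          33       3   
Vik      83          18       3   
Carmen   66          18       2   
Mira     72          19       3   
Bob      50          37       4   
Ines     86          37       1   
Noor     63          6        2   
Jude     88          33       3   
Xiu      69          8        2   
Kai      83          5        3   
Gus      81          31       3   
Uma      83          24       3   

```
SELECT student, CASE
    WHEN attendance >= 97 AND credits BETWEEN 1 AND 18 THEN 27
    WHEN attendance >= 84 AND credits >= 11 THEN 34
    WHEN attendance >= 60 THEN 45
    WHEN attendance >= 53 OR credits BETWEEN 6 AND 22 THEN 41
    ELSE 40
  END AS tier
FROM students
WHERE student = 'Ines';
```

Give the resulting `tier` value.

student = Ines: attendance=86, credits=37, year=1.
attendance >= 97 AND credits BETWEEN 1 AND 18 → false
attendance >= 84 AND credits >= 11 → true → 34

34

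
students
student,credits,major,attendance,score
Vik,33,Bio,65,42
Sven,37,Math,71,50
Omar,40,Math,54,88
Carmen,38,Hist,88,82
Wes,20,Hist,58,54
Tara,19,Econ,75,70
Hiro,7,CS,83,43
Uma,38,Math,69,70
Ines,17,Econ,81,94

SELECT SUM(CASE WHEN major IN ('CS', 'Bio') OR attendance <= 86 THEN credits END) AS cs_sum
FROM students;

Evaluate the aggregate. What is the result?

student=Vik: ✓ → 33
student=Sven: ✓ → 37
student=Omar: ✓ → 40
student=Carmen: ✗
student=Wes: ✓ → 20
student=Tara: ✓ → 19
student=Hiro: ✓ → 7
student=Uma: ✓ → 38
student=Ines: ✓ → 17
cs_sum = 33 + 37 + 40 + 20 + 19 + 7 + 38 + 17 = 211

211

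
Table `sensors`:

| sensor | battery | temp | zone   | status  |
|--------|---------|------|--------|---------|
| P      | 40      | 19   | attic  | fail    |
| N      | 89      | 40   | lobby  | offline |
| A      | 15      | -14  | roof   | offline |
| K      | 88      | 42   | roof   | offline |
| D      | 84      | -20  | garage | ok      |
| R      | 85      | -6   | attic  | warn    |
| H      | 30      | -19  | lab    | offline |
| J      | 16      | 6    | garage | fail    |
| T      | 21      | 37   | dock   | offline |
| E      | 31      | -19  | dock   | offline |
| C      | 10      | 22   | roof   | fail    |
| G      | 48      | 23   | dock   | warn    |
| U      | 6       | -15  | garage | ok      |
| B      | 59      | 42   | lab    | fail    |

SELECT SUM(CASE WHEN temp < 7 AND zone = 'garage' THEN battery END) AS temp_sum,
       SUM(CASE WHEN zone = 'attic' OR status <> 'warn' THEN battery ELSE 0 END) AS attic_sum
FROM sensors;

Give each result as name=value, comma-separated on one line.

[temp_sum: temp < 7 AND zone = 'garage']
sensor=P: ✗
sensor=N: ✗
sensor=A: ✗
sensor=K: ✗
sensor=D: ✓ → 84
sensor=R: ✗
sensor=H: ✗
sensor=J: ✓ → 16
sensor=T: ✗
sensor=E: ✗
sensor=C: ✗
sensor=G: ✗
sensor=U: ✓ → 6
sensor=B: ✗
temp_sum = 84 + 16 + 6 = 106
—
[attic_sum: zone = 'attic' OR status <> 'warn']
sensor=P: ✓ → 40
sensor=N: ✓ → 89
sensor=A: ✓ → 15
sensor=K: ✓ → 88
sensor=D: ✓ → 84
sensor=R: ✓ → 85
sensor=H: ✓ → 30
sensor=J: ✓ → 16
sensor=T: ✓ → 21
sensor=E: ✓ → 31
sensor=C: ✓ → 10
sensor=G: ✗
sensor=U: ✓ → 6
sensor=B: ✓ → 59
attic_sum = 40 + 89 + 15 + 88 + 84 + 85 + 30 + 16 + 21 + 31 + 10 + 6 + 59 = 574

temp_sum=106, attic_sum=574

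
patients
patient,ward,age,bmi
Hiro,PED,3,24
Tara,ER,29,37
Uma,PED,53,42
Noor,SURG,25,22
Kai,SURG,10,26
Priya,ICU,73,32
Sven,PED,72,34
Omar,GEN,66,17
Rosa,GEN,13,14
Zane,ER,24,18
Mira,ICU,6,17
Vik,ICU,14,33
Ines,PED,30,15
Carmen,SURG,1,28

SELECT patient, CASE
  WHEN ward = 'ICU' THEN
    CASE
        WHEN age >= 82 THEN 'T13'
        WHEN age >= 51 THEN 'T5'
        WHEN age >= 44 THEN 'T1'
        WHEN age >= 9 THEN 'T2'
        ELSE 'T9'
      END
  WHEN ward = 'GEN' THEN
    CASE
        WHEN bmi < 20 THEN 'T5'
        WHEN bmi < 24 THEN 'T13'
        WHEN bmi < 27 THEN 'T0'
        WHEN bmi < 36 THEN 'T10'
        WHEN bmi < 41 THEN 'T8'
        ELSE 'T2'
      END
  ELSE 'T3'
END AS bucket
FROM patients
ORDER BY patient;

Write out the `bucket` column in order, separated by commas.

T3, T3, T3, T3, T9, T3, T5, T5, T5, T3, T3, T3, T2, T3

patient=Carmen: ward='SURG' → outer ELSE → T3
patient=Hiro: ward='PED' → outer ELSE → T3
patient=Ines: ward='PED' → outer ELSE → T3
patient=Kai: ward='SURG' → outer ELSE → T3
patient=Mira: ward='ICU' → inner[ELSE] → T9
patient=Noor: ward='SURG' → outer ELSE → T3
patient=Omar: ward='GEN' → inner[bmi < 20] → T5
patient=Priya: ward='ICU' → inner[age >= 51] → T5
patient=Rosa: ward='GEN' → inner[bmi < 20] → T5
patient=Sven: ward='PED' → outer ELSE → T3
patient=Tara: ward='ER' → outer ELSE → T3
patient=Uma: ward='PED' → outer ELSE → T3
patient=Vik: ward='ICU' → inner[age >= 9] → T2
patient=Zane: ward='ER' → outer ELSE → T3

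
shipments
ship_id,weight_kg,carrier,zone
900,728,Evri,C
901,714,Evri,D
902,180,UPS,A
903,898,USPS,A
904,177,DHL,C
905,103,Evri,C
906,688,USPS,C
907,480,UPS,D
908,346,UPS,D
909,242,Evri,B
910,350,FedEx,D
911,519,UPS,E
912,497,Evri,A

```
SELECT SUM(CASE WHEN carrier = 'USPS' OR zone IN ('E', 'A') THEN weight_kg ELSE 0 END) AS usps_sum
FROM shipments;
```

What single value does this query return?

ship_id=900: ✗
ship_id=901: ✗
ship_id=902: ✓ → 180
ship_id=903: ✓ → 898
ship_id=904: ✗
ship_id=905: ✗
ship_id=906: ✓ → 688
ship_id=907: ✗
ship_id=908: ✗
ship_id=909: ✗
ship_id=910: ✗
ship_id=911: ✓ → 519
ship_id=912: ✓ → 497
usps_sum = 180 + 898 + 688 + 519 + 497 = 2782

2782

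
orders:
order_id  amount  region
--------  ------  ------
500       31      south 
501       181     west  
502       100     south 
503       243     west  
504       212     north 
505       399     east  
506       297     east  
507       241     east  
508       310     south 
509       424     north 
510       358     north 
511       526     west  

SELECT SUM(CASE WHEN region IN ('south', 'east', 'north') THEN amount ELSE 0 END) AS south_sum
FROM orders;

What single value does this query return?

2372

order_id=500: ✓ → 31
order_id=501: ✗
order_id=502: ✓ → 100
order_id=503: ✗
order_id=504: ✓ → 212
order_id=505: ✓ → 399
order_id=506: ✓ → 297
order_id=507: ✓ → 241
order_id=508: ✓ → 310
order_id=509: ✓ → 424
order_id=510: ✓ → 358
order_id=511: ✗
south_sum = 31 + 100 + 212 + 399 + 297 + 241 + 310 + 424 + 358 = 2372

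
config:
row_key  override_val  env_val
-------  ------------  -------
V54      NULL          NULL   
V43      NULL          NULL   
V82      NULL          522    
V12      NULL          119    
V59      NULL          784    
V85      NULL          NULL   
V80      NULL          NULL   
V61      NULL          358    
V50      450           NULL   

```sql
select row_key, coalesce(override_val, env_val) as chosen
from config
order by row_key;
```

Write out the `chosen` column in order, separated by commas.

row_key=V12: override_val=NULL, env_val=119 → 119
row_key=V43: override_val=NULL, env_val=NULL (all NULL) → NULL
row_key=V50: override_val=450 → 450
row_key=V54: override_val=NULL, env_val=NULL (all NULL) → NULL
row_key=V59: override_val=NULL, env_val=784 → 784
row_key=V61: override_val=NULL, env_val=358 → 358
row_key=V80: override_val=NULL, env_val=NULL (all NULL) → NULL
row_key=V82: override_val=NULL, env_val=522 → 522
row_key=V85: override_val=NULL, env_val=NULL (all NULL) → NULL

119, NULL, 450, NULL, 784, 358, NULL, 522, NULL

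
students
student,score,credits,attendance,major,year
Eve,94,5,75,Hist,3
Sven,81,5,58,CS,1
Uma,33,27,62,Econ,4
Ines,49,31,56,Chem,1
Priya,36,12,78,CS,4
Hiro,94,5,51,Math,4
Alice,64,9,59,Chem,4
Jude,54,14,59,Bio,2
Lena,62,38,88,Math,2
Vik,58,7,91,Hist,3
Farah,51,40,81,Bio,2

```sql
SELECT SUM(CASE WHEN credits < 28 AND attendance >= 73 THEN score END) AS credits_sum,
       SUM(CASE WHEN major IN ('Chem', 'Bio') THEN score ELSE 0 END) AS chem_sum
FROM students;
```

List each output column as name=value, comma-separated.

credits_sum=188, chem_sum=218

[credits_sum: credits < 28 AND attendance >= 73]
student=Eve: ✓ → 94
student=Sven: ✗
student=Uma: ✗
student=Ines: ✗
student=Priya: ✓ → 36
student=Hiro: ✗
student=Alice: ✗
student=Jude: ✗
student=Lena: ✗
student=Vik: ✓ → 58
student=Farah: ✗
credits_sum = 94 + 36 + 58 = 188
—
[chem_sum: major IN ('Chem', 'Bio')]
student=Eve: ✗
student=Sven: ✗
student=Uma: ✗
student=Ines: ✓ → 49
student=Priya: ✗
student=Hiro: ✗
student=Alice: ✓ → 64
student=Jude: ✓ → 54
student=Lena: ✗
student=Vik: ✗
student=Farah: ✓ → 51
chem_sum = 49 + 64 + 54 + 51 = 218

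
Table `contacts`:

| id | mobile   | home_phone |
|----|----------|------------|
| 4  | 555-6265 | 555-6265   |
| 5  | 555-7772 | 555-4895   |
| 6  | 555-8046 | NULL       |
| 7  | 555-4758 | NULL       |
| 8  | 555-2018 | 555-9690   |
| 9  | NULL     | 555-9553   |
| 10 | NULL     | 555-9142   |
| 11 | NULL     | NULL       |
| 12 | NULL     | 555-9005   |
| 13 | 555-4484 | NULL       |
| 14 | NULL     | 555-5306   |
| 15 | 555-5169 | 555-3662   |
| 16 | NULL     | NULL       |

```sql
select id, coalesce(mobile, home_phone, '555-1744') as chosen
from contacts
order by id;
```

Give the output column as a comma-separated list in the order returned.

id=4: mobile=555-6265 → 555-6265
id=5: mobile=555-7772 → 555-7772
id=6: mobile=555-8046 → 555-8046
id=7: mobile=555-4758 → 555-4758
id=8: mobile=555-2018 → 555-2018
id=9: mobile=NULL, home_phone=555-9553 → 555-9553
id=10: mobile=NULL, home_phone=555-9142 → 555-9142
id=11: mobile=NULL, home_phone=NULL, → literal 555-1744 → 555-1744
id=12: mobile=NULL, home_phone=555-9005 → 555-9005
id=13: mobile=555-4484 → 555-4484
id=14: mobile=NULL, home_phone=555-5306 → 555-5306
id=15: mobile=555-5169 → 555-5169
id=16: mobile=NULL, home_phone=NULL, → literal 555-1744 → 555-1744

555-6265, 555-7772, 555-8046, 555-4758, 555-2018, 555-9553, 555-9142, 555-1744, 555-9005, 555-4484, 555-5306, 555-5169, 555-1744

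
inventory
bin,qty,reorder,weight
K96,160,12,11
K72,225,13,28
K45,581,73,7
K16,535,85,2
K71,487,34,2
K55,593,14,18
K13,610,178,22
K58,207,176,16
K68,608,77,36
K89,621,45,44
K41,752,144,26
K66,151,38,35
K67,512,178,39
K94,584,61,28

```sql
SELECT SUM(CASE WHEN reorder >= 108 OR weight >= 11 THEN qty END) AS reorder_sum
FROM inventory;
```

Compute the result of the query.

5023

bin=K96: ✓ → 160
bin=K72: ✓ → 225
bin=K45: ✗
bin=K16: ✗
bin=K71: ✗
bin=K55: ✓ → 593
bin=K13: ✓ → 610
bin=K58: ✓ → 207
bin=K68: ✓ → 608
bin=K89: ✓ → 621
bin=K41: ✓ → 752
bin=K66: ✓ → 151
bin=K67: ✓ → 512
bin=K94: ✓ → 584
reorder_sum = 160 + 225 + 593 + 610 + 207 + 608 + 621 + 752 + 151 + 512 + 584 = 5023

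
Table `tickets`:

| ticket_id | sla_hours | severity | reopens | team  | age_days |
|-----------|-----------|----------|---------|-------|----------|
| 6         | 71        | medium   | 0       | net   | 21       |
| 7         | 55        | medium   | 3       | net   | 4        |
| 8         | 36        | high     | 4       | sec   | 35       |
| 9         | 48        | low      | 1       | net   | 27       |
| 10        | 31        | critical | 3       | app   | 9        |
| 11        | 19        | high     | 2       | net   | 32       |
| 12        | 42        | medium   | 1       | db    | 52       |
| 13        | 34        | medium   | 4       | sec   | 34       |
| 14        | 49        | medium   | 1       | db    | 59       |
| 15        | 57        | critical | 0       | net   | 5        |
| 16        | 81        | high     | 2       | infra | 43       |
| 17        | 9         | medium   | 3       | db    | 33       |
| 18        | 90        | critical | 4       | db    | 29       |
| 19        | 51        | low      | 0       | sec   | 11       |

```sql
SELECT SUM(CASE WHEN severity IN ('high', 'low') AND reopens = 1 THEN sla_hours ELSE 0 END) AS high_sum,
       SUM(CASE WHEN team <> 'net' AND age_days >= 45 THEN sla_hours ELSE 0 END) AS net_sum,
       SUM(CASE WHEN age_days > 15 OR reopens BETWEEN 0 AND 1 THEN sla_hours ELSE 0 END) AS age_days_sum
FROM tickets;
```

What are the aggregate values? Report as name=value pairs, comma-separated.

high_sum=48, net_sum=91, age_days_sum=587

[high_sum: severity IN ('high', 'low') AND reopens = 1]
ticket_id=6: ✗
ticket_id=7: ✗
ticket_id=8: ✗
ticket_id=9: ✓ → 48
ticket_id=10: ✗
ticket_id=11: ✗
ticket_id=12: ✗
ticket_id=13: ✗
ticket_id=14: ✗
ticket_id=15: ✗
ticket_id=16: ✗
ticket_id=17: ✗
ticket_id=18: ✗
ticket_id=19: ✗
high_sum = 48
—
[net_sum: team <> 'net' AND age_days >= 45]
ticket_id=6: ✗
ticket_id=7: ✗
ticket_id=8: ✗
ticket_id=9: ✗
ticket_id=10: ✗
ticket_id=11: ✗
ticket_id=12: ✓ → 42
ticket_id=13: ✗
ticket_id=14: ✓ → 49
ticket_id=15: ✗
ticket_id=16: ✗
ticket_id=17: ✗
ticket_id=18: ✗
ticket_id=19: ✗
net_sum = 42 + 49 = 91
—
[age_days_sum: age_days > 15 OR reopens BETWEEN 0 AND 1]
ticket_id=6: ✓ → 71
ticket_id=7: ✗
ticket_id=8: ✓ → 36
ticket_id=9: ✓ → 48
ticket_id=10: ✗
ticket_id=11: ✓ → 19
ticket_id=12: ✓ → 42
ticket_id=13: ✓ → 34
ticket_id=14: ✓ → 49
ticket_id=15: ✓ → 57
ticket_id=16: ✓ → 81
ticket_id=17: ✓ → 9
ticket_id=18: ✓ → 90
ticket_id=19: ✓ → 51
age_days_sum = 71 + 36 + 48 + 19 + 42 + 34 + 49 + 57 + 81 + 9 + 90 + 51 = 587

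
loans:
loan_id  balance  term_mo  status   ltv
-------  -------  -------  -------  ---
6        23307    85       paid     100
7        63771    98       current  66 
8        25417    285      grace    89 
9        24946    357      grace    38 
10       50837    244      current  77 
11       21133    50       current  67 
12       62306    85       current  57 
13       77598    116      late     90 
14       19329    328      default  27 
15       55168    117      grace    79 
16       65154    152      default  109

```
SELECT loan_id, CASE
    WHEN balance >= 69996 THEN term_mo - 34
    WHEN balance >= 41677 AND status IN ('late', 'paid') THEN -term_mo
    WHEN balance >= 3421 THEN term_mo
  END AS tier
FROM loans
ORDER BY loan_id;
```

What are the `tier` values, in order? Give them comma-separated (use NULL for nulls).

85, 98, 285, 357, 244, 50, 85, 82, 328, 117, 152

loan_id=6: balance >= 3421 → 85
loan_id=7: balance >= 3421 → 98
loan_id=8: balance >= 3421 → 285
loan_id=9: balance >= 3421 → 357
loan_id=10: balance >= 3421 → 244
loan_id=11: balance >= 3421 → 50
loan_id=12: balance >= 3421 → 85
loan_id=13: balance >= 69996 → 82
loan_id=14: balance >= 3421 → 328
loan_id=15: balance >= 3421 → 117
loan_id=16: balance >= 3421 → 152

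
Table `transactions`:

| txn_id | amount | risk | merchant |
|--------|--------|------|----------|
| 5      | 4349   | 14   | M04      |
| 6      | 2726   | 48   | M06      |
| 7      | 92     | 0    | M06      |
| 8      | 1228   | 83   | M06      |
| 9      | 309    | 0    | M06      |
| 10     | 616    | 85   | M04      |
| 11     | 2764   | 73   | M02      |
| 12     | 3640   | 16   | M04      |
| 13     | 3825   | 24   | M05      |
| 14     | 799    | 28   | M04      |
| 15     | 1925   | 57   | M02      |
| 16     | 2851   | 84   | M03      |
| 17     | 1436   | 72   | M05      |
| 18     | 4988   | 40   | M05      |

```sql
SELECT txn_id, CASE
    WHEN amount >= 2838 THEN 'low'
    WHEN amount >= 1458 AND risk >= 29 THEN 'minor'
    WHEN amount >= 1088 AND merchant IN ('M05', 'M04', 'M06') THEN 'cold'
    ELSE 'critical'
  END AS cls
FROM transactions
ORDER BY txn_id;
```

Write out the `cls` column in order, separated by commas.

txn_id=5: amount >= 2838 → low
txn_id=6: amount >= 1458 AND risk >= 29 → minor
txn_id=7: ELSE → critical
txn_id=8: amount >= 1088 AND merchant IN ('M05', 'M04', 'M06') → cold
txn_id=9: ELSE → critical
txn_id=10: ELSE → critical
txn_id=11: amount >= 1458 AND risk >= 29 → minor
txn_id=12: amount >= 2838 → low
txn_id=13: amount >= 2838 → low
txn_id=14: ELSE → critical
txn_id=15: amount >= 1458 AND risk >= 29 → minor
txn_id=16: amount >= 2838 → low
txn_id=17: amount >= 1088 AND merchant IN ('M05', 'M04', 'M06') → cold
txn_id=18: amount >= 2838 → low

low, minor, critical, cold, critical, critical, minor, low, low, critical, minor, low, cold, low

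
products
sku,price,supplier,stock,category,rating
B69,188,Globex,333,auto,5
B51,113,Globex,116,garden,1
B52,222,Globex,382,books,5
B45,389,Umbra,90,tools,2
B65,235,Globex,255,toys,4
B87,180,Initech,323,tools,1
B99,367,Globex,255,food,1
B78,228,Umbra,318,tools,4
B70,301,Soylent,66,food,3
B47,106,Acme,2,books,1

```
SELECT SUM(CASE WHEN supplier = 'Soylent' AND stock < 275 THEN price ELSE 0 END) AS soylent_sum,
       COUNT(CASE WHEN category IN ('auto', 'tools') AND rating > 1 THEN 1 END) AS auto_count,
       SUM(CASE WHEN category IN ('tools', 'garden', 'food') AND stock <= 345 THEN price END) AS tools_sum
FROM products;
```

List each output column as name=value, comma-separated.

soylent_sum=301, auto_count=3, tools_sum=1578

[soylent_sum: supplier = 'Soylent' AND stock < 275]
sku=B69: ✗
sku=B51: ✗
sku=B52: ✗
sku=B45: ✗
sku=B65: ✗
sku=B87: ✗
sku=B99: ✗
sku=B78: ✗
sku=B70: ✓ → 301
sku=B47: ✗
soylent_sum = 301
—
[auto_count: category IN ('auto', 'tools') AND rating > 1]
sku=B69: ✓ → 1
sku=B51: ✗
sku=B52: ✗
sku=B45: ✓ → 1
sku=B65: ✗
sku=B87: ✗
sku=B99: ✗
sku=B78: ✓ → 1
sku=B70: ✗
sku=B47: ✗
auto_count = COUNT(1, 1, 1) = 3
—
[tools_sum: category IN ('tools', 'garden', 'food') AND stock <= 345]
sku=B69: ✗
sku=B51: ✓ → 113
sku=B52: ✗
sku=B45: ✓ → 389
sku=B65: ✗
sku=B87: ✓ → 180
sku=B99: ✓ → 367
sku=B78: ✓ → 228
sku=B70: ✓ → 301
sku=B47: ✗
tools_sum = 113 + 389 + 180 + 367 + 228 + 301 = 1578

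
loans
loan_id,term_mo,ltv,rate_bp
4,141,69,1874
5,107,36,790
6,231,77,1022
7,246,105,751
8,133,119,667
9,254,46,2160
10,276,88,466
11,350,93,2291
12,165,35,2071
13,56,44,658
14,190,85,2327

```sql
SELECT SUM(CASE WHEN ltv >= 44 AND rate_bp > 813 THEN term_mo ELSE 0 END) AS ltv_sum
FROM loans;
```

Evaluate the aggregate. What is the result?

loan_id=4: ✓ → 141
loan_id=5: ✗
loan_id=6: ✓ → 231
loan_id=7: ✗
loan_id=8: ✗
loan_id=9: ✓ → 254
loan_id=10: ✗
loan_id=11: ✓ → 350
loan_id=12: ✗
loan_id=13: ✗
loan_id=14: ✓ → 190
ltv_sum = 141 + 231 + 254 + 350 + 190 = 1166

1166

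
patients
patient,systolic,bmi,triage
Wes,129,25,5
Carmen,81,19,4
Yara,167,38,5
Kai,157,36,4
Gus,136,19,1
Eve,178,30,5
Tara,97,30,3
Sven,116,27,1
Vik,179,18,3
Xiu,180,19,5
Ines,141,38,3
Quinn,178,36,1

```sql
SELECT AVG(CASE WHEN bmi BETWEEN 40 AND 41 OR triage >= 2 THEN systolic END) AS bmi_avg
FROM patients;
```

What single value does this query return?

145.4444444444

patient=Wes: ✓ → 129
patient=Carmen: ✓ → 81
patient=Yara: ✓ → 167
patient=Kai: ✓ → 157
patient=Gus: ✗
patient=Eve: ✓ → 178
patient=Tara: ✓ → 97
patient=Sven: ✗
patient=Vik: ✓ → 179
patient=Xiu: ✓ → 180
patient=Ines: ✓ → 141
patient=Quinn: ✗
bmi_avg = (129 + 81 + 167 + 157 + 178 + 97 + 179 + 180 + 141) / 9 = 145.4444444444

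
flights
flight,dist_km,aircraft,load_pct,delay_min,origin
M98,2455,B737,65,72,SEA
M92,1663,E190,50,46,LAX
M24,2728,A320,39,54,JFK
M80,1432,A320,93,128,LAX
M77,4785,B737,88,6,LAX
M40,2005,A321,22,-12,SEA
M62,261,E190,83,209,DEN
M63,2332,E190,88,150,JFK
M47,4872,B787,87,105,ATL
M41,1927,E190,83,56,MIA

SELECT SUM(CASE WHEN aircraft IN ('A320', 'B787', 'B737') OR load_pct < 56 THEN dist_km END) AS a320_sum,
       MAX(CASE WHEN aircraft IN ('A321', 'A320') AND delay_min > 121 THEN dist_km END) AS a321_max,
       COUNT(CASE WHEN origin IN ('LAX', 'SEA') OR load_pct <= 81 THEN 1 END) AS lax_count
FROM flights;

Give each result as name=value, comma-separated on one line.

a320_sum=19940, a321_max=1432, lax_count=6

[a320_sum: aircraft IN ('A320', 'B787', 'B737') OR load_pct < 56]
flight=M98: ✓ → 2455
flight=M92: ✓ → 1663
flight=M24: ✓ → 2728
flight=M80: ✓ → 1432
flight=M77: ✓ → 4785
flight=M40: ✓ → 2005
flight=M62: ✗
flight=M63: ✗
flight=M47: ✓ → 4872
flight=M41: ✗
a320_sum = 2455 + 1663 + 2728 + 1432 + 4785 + 2005 + 4872 = 19940
—
[a321_max: aircraft IN ('A321', 'A320') AND delay_min > 121]
flight=M98: ✗
flight=M92: ✗
flight=M24: ✗
flight=M80: ✓ → 1432
flight=M77: ✗
flight=M40: ✗
flight=M62: ✗
flight=M63: ✗
flight=M47: ✗
flight=M41: ✗
a321_max = MAX(1432) = 1432
—
[lax_count: origin IN ('LAX', 'SEA') OR load_pct <= 81]
flight=M98: ✓ → 1
flight=M92: ✓ → 1
flight=M24: ✓ → 1
flight=M80: ✓ → 1
flight=M77: ✓ → 1
flight=M40: ✓ → 1
flight=M62: ✗
flight=M63: ✗
flight=M47: ✗
flight=M41: ✗
lax_count = COUNT(1, 1, 1, 1, 1, 1) = 6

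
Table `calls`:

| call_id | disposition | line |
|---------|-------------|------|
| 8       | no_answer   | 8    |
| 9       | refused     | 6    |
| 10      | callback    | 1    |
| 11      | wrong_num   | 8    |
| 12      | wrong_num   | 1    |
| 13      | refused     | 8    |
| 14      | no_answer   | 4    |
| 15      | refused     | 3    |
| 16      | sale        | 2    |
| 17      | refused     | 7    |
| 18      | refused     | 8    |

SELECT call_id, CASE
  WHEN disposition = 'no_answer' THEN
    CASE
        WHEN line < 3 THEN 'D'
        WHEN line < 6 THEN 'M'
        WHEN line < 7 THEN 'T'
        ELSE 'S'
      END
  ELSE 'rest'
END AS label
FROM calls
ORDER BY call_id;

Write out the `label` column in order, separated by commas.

call_id=8: disposition='no_answer' → inner[ELSE] → S
call_id=9: disposition='refused' → outer ELSE → rest
call_id=10: disposition='callback' → outer ELSE → rest
call_id=11: disposition='wrong_num' → outer ELSE → rest
call_id=12: disposition='wrong_num' → outer ELSE → rest
call_id=13: disposition='refused' → outer ELSE → rest
call_id=14: disposition='no_answer' → inner[line < 6] → M
call_id=15: disposition='refused' → outer ELSE → rest
call_id=16: disposition='sale' → outer ELSE → rest
call_id=17: disposition='refused' → outer ELSE → rest
call_id=18: disposition='refused' → outer ELSE → rest

S, rest, rest, rest, rest, rest, M, rest, rest, rest, rest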